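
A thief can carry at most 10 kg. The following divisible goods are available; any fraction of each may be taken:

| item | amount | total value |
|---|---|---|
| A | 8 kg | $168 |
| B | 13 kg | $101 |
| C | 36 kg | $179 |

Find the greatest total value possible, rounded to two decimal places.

183.54

Take in order of value per unit:
- A (168/8 per unit): all 8 → value 168, running total 168.00
- B (101/13 per unit): 2 of 13 → value 2×101/13 = 15.5385, running total 183.54
Total 183.54.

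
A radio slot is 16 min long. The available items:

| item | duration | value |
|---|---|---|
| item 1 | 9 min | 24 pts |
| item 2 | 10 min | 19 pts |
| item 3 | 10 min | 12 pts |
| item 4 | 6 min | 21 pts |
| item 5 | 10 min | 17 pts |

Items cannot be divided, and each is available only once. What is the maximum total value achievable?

Check high-value combinations within 16 min:
- item 1+item 4: duration 9+6=15, value 24+21=45
- item 2+item 4: duration 10+6=16, value 19+21=40
- item 4+item 5: duration 6+10=16, value 21+17=38
- item 3+item 4: duration 10+6=16, value 12+21=33
- item 1: duration 9, value 24
Best: 45 pts.

45 pts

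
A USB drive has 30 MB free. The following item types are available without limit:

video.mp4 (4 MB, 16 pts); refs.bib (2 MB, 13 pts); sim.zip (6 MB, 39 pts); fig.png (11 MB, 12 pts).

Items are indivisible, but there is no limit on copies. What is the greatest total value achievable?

195 pts

Best value-per-unit is refs.bib at 13/2, and filling with it alone uses size 15×2=30. No mix of the others beats 15×13 = 195.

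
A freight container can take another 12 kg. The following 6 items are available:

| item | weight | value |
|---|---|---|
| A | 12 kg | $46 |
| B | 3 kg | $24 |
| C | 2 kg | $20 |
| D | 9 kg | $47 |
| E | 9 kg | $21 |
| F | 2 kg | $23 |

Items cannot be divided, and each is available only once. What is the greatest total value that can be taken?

Check high-value combinations within 12 kg:
- B+D: weight 3+9=12, value 24+47=71
- D+F: weight 9+2=11, value 47+23=70
- B+C+F: weight 3+2+2=7, value 24+20+23=67
Best: $71.

$71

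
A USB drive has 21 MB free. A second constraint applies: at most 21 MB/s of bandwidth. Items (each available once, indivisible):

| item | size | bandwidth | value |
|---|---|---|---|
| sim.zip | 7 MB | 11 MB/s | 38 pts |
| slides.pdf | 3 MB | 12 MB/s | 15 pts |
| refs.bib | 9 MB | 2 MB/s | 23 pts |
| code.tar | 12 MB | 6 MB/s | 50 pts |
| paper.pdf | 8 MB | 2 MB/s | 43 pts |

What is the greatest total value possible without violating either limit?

Feasible sets respecting both limits:
- code.tar+paper.pdf: size 20, bandwidth 8, value 93
- sim.zip+code.tar: size 19, bandwidth 17, value 88
- sim.zip+paper.pdf: size 15, bandwidth 13, value 81
Best: 93 pts.

93 pts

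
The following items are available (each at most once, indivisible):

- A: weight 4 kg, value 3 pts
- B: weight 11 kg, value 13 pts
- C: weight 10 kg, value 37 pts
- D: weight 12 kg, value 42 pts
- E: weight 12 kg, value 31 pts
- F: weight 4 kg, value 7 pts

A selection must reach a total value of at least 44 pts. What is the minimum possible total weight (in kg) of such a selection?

14

Subsets with value ≥ 44, sorted by total weight:
- C+F: weight 14, value 44
- D+F: weight 16, value 49
- A+D: weight 16, value 45
- A+C+F: weight 18, value 47
Minimum weight: 14 kg.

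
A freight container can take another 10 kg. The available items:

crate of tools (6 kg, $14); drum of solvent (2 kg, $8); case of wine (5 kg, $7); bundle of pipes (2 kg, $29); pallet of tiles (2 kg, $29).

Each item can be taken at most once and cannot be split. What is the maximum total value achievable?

This is a 0/1 knapsack; check combinations near the capacity.
- crate of tools+bundle of pipes+pallet of tiles: weight 6+2+2=10, value 14+29+29=72
- drum of solvent+bundle of pipes+pallet of tiles: weight 2+2+2=6, value 8+29+29=66
- case of wine+bundle of pipes+pallet of tiles: weight 5+2+2=9, value 7+29+29=65
- bundle of pipes+pallet of tiles: weight 2+2=4, value 29+29=58
- crate of tools+drum of solvent+bundle of pipes: weight 6+2+2=10, value 14+8+29=51
Best: $72.

$72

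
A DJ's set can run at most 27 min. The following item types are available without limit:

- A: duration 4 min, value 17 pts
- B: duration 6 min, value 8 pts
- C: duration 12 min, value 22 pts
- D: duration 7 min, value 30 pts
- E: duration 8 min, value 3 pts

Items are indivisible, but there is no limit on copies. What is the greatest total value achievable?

Best value-per-unit is D at 30/7; filling with it alone gives 3×30 = 90.
Optimal mix: 5×A + 1×D → duration 27, value 115.

115 pts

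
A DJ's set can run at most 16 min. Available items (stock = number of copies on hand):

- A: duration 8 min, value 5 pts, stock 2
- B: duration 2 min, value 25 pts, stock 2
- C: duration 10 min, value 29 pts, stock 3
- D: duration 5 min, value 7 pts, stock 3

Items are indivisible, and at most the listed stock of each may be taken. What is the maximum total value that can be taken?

79 pts

Best selections within duration 16 and stock limits:
- 2×B + 1×C: duration 14, value 79
- 2×B + 2×D: duration 14, value 64
- 2×B + 1×D: duration 9, value 57
Best: 79 pts.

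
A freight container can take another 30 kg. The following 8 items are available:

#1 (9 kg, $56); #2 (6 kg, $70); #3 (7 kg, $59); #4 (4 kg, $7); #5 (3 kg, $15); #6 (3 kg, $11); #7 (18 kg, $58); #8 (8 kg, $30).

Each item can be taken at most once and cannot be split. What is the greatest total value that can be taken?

Check high-value combinations within 30 kg:
- #1+#2+#3+#8: weight 9+6+7+8=30, value 56+70+59+30=215
- #1+#2+#3+#5+#6: weight 9+6+7+3+3=28, value 56+70+59+15+11=211
- #1+#2+#3+#4+#5: weight 9+6+7+4+3=29, value 56+70+59+7+15=207
- #1+#2+#3+#4+#6: weight 9+6+7+4+3=29, value 56+70+59+7+11=203
- #1+#2+#3+#5: weight 9+6+7+3=25, value 56+70+59+15=200
Best: $215.

$215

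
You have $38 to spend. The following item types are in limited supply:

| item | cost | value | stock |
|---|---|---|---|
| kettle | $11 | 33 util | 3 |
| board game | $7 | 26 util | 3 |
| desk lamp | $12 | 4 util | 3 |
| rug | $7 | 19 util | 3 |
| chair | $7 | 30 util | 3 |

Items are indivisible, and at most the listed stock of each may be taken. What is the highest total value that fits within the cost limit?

Top feasible selections:
- 2×board game + 3×chair: cost 35, value 142
- 3×board game + 2×chair: cost 35, value 138
Best: 142 util.

142 util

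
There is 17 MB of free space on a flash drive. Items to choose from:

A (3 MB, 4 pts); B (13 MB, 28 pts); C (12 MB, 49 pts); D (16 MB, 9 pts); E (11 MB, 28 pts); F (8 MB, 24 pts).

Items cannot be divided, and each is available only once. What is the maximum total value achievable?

Check high-value combinations within 17 MB:
- A+C: size 3+12=15, value 4+49=53
- C: size 12, value 49
- A+E: size 3+11=14, value 4+28=32
- A+B: size 3+13=16, value 4+28=32
Best: 53 pts.

53 pts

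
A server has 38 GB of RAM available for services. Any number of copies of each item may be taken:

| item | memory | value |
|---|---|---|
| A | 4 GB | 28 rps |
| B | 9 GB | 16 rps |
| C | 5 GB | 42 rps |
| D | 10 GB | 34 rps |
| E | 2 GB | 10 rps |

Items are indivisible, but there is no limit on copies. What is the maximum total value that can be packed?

308 rps

Best value-per-unit is C at 42/5; filling with it alone gives 7×42 = 294.
Optimal mix: 2×A + 6×C → memory 38, value 308.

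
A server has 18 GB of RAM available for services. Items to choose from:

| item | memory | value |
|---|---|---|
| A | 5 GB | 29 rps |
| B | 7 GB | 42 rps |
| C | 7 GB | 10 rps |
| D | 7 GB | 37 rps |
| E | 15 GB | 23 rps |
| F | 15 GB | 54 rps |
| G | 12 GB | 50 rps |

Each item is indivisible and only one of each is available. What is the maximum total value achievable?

79 rps

This is a 0/1 knapsack; check combinations near the capacity.
- B+D: memory 7+7=14, value 42+37=79
- A+G: memory 5+12=17, value 29+50=79
- A+B: memory 5+7=12, value 29+42=71
Best: 79 rps.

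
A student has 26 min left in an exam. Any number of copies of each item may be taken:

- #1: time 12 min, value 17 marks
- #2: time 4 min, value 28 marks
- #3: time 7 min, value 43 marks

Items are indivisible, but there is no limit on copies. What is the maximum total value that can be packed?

Best value-per-unit is #2 at 28/4; filling with it alone gives 6×28 = 168.
Optimal mix: 3×#2 + 2×#3 → time 26, value 170.

170 marks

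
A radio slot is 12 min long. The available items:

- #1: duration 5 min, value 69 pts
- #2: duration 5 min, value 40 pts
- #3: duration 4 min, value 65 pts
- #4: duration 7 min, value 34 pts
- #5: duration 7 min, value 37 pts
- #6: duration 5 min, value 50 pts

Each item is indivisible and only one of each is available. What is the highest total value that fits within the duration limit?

Check high-value combinations within 12 min:
- #1+#3: duration 5+4=9, value 69+65=134
- #1+#6: duration 5+5=10, value 69+50=119
- #3+#6: duration 4+5=9, value 65+50=115
- #1+#2: duration 5+5=10, value 69+40=109
- #1+#5: duration 5+7=12, value 69+37=106
Best: 134 pts.

134 pts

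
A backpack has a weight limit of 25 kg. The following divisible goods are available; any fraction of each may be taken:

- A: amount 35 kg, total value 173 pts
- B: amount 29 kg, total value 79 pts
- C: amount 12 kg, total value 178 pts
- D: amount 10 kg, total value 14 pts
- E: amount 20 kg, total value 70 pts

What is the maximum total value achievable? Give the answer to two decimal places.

Take in order of value per unit:
- C (178/12 per unit): all 12 → value 178, running total 178.00
- A (173/35 per unit): 13 of 35 → value 13×173/35 = 64.2571, running total 242.26
Total 242.26.

242.26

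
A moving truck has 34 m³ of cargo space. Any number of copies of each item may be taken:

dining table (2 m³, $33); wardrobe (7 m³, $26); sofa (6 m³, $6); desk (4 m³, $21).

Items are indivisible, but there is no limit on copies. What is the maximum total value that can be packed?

$561

Best value-per-unit is dining table at 33/2, and filling with it alone uses volume 17×2=34. No mix of the others beats 17×33 = 561.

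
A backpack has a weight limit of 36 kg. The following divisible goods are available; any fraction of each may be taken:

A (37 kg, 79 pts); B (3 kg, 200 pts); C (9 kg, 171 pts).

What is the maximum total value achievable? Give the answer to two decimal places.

Take in order of value per unit:
- B (200/3 per unit): all 3 → value 200, running total 200.00
- C (171/9 per unit): all 9 → value 171, running total 371.00
- A (79/37 per unit): 24 of 37 → value 24×79/37 = 51.2432, running total 422.24
Total 422.24.

422.24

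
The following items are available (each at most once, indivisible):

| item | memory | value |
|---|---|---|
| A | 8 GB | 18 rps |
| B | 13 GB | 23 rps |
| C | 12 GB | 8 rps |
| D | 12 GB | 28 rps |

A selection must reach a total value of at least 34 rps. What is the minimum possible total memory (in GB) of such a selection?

20

Subsets with value ≥ 34, sorted by total memory:
- A+D: memory 20, value 46
- A+B: memory 21, value 41
Minimum memory: 20 GB.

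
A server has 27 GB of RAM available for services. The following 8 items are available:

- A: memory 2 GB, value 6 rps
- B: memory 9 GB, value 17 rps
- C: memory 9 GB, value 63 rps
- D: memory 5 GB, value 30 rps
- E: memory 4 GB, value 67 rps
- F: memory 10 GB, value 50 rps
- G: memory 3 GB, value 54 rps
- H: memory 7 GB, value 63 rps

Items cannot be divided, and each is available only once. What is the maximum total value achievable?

Check high-value combinations within 27 GB:
- A+C+E+G+H: memory 2+9+4+3+7=25, value 6+63+67+54+63=253
- C+E+G+H: memory 9+4+3+7=23, value 63+67+54+63=247
- A+E+F+G+H: memory 2+4+10+3+7=26, value 6+67+50+54+63=240
Best: 253 rps.

253 rps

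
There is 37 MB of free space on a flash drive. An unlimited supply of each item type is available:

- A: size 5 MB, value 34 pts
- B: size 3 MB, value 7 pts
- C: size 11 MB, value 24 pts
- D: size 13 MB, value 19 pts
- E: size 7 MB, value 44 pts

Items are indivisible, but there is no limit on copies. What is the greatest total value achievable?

Best value-per-unit is A at 34/5; filling with it alone gives 7×34 = 238.
Optimal mix: 6×A + 1×E → size 37, value 248.

248 pts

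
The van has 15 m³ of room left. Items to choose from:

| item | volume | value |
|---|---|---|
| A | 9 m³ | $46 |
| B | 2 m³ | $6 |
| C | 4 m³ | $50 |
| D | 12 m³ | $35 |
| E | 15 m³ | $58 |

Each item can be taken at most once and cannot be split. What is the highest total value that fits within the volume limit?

This is a 0/1 knapsack; check combinations near the capacity.
- A+B+C: volume 9+2+4=15, value 46+6+50=102
- A+C: volume 9+4=13, value 46+50=96
- E: volume 15, value 58
- B+C: volume 2+4=6, value 6+50=56
- A+B: volume 9+2=11, value 46+6=52
Best: $102.

$102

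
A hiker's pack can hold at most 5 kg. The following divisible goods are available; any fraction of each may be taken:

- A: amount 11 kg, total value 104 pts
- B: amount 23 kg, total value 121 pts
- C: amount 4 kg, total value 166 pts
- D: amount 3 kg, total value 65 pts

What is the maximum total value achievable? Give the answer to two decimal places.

Take in order of value per unit:
- C (166/4 per unit): all 4 → value 166, running total 166.00
- D (65/3 per unit): 1 of 3 → value 1×65/3 = 21.6667, running total 187.67
Total 187.67.

187.67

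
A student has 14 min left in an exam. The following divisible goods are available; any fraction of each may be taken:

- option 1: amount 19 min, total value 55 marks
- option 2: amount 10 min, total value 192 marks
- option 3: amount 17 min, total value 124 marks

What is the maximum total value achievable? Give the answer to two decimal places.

Take in order of value per unit:
- option 2 (192/10 per unit): all 10 → value 192, running total 192.00
- option 3 (124/17 per unit): 4 of 17 → value 4×124/17 = 29.1765, running total 221.18
Total 221.18.

221.18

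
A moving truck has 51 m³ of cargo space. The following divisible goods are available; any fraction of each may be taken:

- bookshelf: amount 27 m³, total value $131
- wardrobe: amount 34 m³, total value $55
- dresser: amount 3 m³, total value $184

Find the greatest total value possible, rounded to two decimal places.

348.97

Take in order of value per unit:
- dresser (184/3 per unit): all 3 → value 184, running total 184.00
- bookshelf (131/27 per unit): all 27 → value 131, running total 315.00
- wardrobe (55/34 per unit): 21 of 34 → value 21×55/34 = 33.9706, running total 348.97
Total 348.97.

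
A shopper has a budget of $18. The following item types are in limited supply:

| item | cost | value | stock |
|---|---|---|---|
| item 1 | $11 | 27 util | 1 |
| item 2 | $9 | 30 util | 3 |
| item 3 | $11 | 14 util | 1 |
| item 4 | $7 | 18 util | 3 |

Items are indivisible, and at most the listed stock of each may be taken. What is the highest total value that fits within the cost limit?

Top feasible selections:
- 2×item 2: cost 18, value 60
- 1×item 2 + 1×item 4: cost 16, value 48
- 1×item 1 + 1×item 4: cost 18, value 45
- 2×item 4: cost 14, value 36
Best: 60 util.

60 util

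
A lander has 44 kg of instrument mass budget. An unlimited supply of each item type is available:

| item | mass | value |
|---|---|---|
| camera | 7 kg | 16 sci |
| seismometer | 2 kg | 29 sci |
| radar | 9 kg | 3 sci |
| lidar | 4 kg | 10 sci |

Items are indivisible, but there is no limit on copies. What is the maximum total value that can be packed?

638 sci

Best value-per-unit is seismometer at 29/2, and filling with it alone uses mass 22×2=44. No mix of the others beats 22×29 = 638.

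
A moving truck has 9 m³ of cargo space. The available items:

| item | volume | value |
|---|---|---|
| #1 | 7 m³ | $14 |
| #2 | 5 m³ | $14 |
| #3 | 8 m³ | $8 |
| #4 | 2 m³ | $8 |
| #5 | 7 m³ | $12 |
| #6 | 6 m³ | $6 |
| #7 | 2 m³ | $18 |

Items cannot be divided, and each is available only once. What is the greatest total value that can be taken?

This is a 0/1 knapsack; check combinations near the capacity.
- #2+#4+#7: volume 5+2+2=9, value 14+8+18=40
- #2+#7: volume 5+2=7, value 14+18=32
- #1+#7: volume 7+2=9, value 14+18=32
- #5+#7: volume 7+2=9, value 12+18=30
Best: $40.

$40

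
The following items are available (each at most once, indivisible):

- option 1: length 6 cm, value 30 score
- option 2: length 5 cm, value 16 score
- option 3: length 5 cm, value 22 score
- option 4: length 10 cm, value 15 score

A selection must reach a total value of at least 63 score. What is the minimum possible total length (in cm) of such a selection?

Subsets with value ≥ 63, sorted by total length:
- option 1+option 2+option 3: length 16, value 68
- option 1+option 3+option 4: length 21, value 67
- option 1+option 2+option 3+option 4: length 26, value 83
Minimum length: 16 cm.

16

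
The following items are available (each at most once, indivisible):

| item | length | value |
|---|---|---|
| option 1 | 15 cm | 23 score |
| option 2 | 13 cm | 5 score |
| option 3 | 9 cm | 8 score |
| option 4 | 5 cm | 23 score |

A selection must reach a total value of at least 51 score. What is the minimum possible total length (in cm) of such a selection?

Subsets with value ≥ 51, sorted by total length:
- option 1+option 3+option 4: length 29, value 54
- option 1+option 2+option 4: length 33, value 51
- option 1+option 2+option 3+option 4: length 42, value 59
Minimum length: 29 cm.

29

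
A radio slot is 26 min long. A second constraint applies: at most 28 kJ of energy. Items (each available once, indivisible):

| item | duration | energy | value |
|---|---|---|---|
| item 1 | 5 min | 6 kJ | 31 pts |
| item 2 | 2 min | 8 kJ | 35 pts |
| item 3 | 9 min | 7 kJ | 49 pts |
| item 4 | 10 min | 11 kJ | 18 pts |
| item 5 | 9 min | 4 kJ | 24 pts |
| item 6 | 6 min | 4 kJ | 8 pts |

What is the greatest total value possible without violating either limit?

139 pts

Feasible sets respecting both limits:
- item 1+item 2+item 3+item 5: duration 25, energy 25, value 139
- item 1+item 2+item 3+item 6: duration 22, energy 25, value 123
- item 2+item 3+item 5+item 6: duration 26, energy 23, value 116
- item 1+item 2+item 3: duration 16, energy 21, value 115
Best: 139 pts.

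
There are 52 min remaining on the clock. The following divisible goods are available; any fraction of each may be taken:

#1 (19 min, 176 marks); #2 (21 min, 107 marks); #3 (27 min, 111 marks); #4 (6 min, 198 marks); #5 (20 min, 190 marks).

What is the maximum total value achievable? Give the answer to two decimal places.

Take in order of value per unit:
- #4 (198/6 per unit): all 6 → value 198, running total 198.00
- #5 (190/20 per unit): all 20 → value 190, running total 388.00
- #1 (176/19 per unit): all 19 → value 176, running total 564.00
- #2 (107/21 per unit): 7 of 21 → value 7×107/21 = 35.6667, running total 599.67
Total 599.67.

599.67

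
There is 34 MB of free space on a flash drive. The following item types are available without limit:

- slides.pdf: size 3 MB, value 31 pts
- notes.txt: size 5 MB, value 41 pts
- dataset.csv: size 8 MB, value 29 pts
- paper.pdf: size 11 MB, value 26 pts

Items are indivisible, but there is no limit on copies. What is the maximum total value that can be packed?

341 pts

Best value-per-unit is slides.pdf at 31/3, and filling with it alone uses size 11×3=33. No mix of the others beats 11×31 = 341.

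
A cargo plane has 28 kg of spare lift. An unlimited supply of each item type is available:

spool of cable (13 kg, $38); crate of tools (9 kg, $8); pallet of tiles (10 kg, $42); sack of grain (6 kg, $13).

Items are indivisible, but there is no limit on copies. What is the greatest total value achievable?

Best value-per-unit is pallet of tiles at 42/10; filling with it alone gives 2×42 = 84.
Optimal mix: 2×pallet of tiles + 1×sack of grain → weight 26, value 97.

$97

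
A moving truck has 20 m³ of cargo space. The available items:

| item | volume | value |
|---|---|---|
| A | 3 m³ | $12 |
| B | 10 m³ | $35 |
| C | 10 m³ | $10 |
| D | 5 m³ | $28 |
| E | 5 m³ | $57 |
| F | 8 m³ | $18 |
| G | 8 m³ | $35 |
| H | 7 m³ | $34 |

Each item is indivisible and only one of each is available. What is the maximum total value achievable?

$131

Check high-value combinations within 20 m³:
- A+D+E+H: volume 3+5+5+7=20, value 12+28+57+34=131
- E+G+H: volume 5+8+7=20, value 57+35+34=126
- D+E+G: volume 5+5+8=18, value 28+57+35=120
Best: $131.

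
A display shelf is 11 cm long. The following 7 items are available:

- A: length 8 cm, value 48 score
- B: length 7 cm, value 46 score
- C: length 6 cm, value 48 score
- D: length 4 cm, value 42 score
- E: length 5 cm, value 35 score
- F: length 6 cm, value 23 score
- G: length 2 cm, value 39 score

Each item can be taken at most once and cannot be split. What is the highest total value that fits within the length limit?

116 score

This is a 0/1 knapsack; check combinations near the capacity.
- D+E+G: length 4+5+2=11, value 42+35+39=116
- C+D: length 6+4=10, value 48+42=90
- B+D: length 7+4=11, value 46+42=88
Best: 116 score.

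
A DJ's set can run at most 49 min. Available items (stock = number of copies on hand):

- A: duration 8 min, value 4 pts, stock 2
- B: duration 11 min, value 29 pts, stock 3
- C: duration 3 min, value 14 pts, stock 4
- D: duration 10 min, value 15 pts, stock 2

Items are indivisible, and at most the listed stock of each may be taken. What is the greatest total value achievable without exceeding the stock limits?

143 pts

Top feasible selections:
- 3×B + 4×C: duration 45, value 143
- 3×B + 2×C + 1×D: duration 49, value 130
- 3×B + 3×C: duration 42, value 129
Best: 143 pts.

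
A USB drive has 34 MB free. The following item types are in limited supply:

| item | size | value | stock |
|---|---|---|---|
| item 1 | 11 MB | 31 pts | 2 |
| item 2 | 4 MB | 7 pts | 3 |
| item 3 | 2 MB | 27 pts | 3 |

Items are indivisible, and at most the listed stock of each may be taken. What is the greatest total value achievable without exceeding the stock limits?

150 pts

Best selections within size 34 and stock limits:
- 2×item 1 + 1×item 2 + 3×item 3: size 32, value 150
- 2×item 1 + 3×item 3: size 28, value 143
- 1×item 1 + 3×item 2 + 3×item 3: size 29, value 133
Best: 150 pts.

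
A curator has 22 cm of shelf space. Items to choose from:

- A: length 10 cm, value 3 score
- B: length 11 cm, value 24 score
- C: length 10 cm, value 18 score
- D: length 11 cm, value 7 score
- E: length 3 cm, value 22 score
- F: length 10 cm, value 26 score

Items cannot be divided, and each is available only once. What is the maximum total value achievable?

This is a 0/1 knapsack; check combinations near the capacity.
- B+F: length 11+10=21, value 24+26=50
- E+F: length 3+10=13, value 22+26=48
- B+E: length 11+3=14, value 24+22=46
Best: 50 score.

50 score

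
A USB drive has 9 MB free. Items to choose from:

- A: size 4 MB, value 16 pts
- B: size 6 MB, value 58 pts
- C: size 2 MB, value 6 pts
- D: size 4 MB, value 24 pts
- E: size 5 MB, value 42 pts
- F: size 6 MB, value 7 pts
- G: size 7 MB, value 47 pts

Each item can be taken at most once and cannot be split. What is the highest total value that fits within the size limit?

Check high-value combinations within 9 MB:
- D+E: size 4+5=9, value 24+42=66
- B+C: size 6+2=8, value 58+6=64
- B: size 6, value 58
Best: 66 pts.

66 pts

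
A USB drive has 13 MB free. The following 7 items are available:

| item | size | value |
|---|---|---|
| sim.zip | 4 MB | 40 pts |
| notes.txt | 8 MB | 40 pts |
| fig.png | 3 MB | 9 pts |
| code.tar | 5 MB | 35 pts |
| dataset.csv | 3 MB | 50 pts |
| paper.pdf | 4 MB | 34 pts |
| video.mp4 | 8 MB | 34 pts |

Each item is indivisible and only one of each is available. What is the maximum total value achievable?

Check high-value combinations within 13 MB:
- sim.zip+code.tar+dataset.csv: size 4+5+3=12, value 40+35+50=125
- sim.zip+dataset.csv+paper.pdf: size 4+3+4=11, value 40+50+34=124
- code.tar+dataset.csv+paper.pdf: size 5+3+4=12, value 35+50+34=119
Best: 125 pts.

125 pts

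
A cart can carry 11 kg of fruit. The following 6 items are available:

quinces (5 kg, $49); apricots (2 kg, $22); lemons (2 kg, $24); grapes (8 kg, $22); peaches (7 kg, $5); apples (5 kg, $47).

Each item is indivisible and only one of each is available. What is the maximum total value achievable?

Check high-value combinations within 11 kg:
- quinces+apples: weight 5+5=10, value 49+47=96
- quinces+apricots+lemons: weight 5+2+2=9, value 49+22+24=95
- apricots+lemons+apples: weight 2+2+5=9, value 22+24+47=93
- quinces+lemons: weight 5+2=7, value 49+24=73
- quinces+apricots: weight 5+2=7, value 49+22=71
Best: $96.

$96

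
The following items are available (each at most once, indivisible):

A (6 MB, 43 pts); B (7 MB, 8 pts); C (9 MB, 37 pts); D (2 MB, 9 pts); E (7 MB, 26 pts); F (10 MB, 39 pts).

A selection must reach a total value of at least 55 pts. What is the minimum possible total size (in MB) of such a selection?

13

Subsets with value ≥ 55, sorted by total size:
- A+E: size 13, value 69
- A+C: size 15, value 80
Minimum size: 13 MB.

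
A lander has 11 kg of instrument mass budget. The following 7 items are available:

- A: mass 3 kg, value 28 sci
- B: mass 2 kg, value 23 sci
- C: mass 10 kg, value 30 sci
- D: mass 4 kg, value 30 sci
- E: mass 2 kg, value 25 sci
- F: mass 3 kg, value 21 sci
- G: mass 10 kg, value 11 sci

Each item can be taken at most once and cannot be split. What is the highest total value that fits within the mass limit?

Check high-value combinations within 11 kg:
- A+B+D+E: mass 3+2+4+2=11, value 28+23+30+25=106
- B+D+E+F: mass 2+4+2+3=11, value 23+30+25+21=99
- A+B+E+F: mass 3+2+2+3=10, value 28+23+25+21=97
- A+D+E: mass 3+4+2=9, value 28+30+25=83
- A+B+D: mass 3+2+4=9, value 28+23+30=81
Best: 106 sci.

106 sci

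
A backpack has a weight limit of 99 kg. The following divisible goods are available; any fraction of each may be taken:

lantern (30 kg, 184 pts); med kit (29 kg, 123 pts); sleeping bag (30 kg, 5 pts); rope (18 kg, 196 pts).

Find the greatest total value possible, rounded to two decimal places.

506.67

Take in order of value per unit:
- rope (196/18 per unit): all 18 → value 196, running total 196.00
- lantern (184/30 per unit): all 30 → value 184, running total 380.00
- med kit (123/29 per unit): all 29 → value 123, running total 503.00
- sleeping bag (5/30 per unit): 22 of 30 → value 22×5/30 = 3.6667, running total 506.67
Total 506.67.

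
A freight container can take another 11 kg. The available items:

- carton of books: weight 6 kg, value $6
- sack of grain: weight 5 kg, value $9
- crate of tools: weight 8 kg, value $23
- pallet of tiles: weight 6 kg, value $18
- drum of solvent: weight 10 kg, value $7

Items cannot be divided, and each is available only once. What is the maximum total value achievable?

This is a 0/1 knapsack; check combinations near the capacity.
- sack of grain+pallet of tiles: weight 5+6=11, value 9+18=27
- crate of tools: weight 8, value 23
- pallet of tiles: weight 6, value 18
Best: $27.

$27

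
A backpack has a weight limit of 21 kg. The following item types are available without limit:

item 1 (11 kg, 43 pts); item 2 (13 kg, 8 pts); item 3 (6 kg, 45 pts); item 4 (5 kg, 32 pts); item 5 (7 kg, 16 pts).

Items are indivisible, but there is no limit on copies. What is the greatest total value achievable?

Best value-per-unit is item 3 at 45/6; filling with it alone gives 3×45 = 135.
Optimal mix: 1×item 3 + 3×item 4 → weight 21, value 141.

141 pts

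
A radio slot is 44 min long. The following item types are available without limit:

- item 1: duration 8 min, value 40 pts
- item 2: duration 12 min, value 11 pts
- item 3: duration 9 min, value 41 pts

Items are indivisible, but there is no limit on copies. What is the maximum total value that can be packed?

Best value-per-unit is item 1 at 40/8; filling with it alone gives 5×40 = 200.
Optimal mix: 1×item 1 + 4×item 3 → duration 44, value 204.

204 pts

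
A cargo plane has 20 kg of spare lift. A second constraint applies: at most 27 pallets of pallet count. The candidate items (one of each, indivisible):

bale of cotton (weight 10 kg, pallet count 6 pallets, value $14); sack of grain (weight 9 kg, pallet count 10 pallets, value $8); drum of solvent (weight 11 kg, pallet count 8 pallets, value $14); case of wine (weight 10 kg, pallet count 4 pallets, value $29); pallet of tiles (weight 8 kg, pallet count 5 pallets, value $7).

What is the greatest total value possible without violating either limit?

Feasible sets respecting both limits:
- bale of cotton+case of wine: weight 20, pallet count 10, value 43
- sack of grain+case of wine: weight 19, pallet count 14, value 37
- case of wine+pallet of tiles: weight 18, pallet count 9, value 36
- case of wine: weight 10, pallet count 4, value 29
Best: $43.

$43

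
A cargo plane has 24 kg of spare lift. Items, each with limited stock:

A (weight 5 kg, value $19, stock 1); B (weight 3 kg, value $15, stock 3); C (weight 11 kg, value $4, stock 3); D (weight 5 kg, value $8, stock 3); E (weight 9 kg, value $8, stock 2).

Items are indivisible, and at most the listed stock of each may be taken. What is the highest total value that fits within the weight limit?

Best selections within weight 24 and stock limits:
- 1×A + 3×B + 2×D: weight 24, value 80
- 1×A + 3×B + 1×D: weight 19, value 72
- 1×A + 3×B + 1×E: weight 23, value 72
- 3×B + 3×D: weight 24, value 69
Best: $80.

$80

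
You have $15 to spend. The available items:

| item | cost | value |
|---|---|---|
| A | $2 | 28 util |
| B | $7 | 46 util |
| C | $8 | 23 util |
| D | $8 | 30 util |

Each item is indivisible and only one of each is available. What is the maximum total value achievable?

Check high-value combinations within $15:
- B+D: cost 7+8=15, value 46+30=76
- A+B: cost 2+7=9, value 28+46=74
- B+C: cost 7+8=15, value 46+23=69
- A+D: cost 2+8=10, value 28+30=58
- A+C: cost 2+8=10, value 28+23=51
Best: 76 util.

76 util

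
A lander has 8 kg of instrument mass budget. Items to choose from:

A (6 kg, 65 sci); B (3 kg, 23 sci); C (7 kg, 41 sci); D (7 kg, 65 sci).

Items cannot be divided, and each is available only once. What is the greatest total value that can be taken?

65 sci

Check high-value combinations within 8 kg:
- A: mass 6, value 65
- D: mass 7, value 65
- C: mass 7, value 41
- B: mass 3, value 23
Best: 65 sci.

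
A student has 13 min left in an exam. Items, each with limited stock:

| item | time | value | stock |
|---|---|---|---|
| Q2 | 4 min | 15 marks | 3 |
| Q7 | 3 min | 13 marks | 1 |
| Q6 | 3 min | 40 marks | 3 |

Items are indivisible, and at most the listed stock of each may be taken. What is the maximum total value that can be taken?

Top feasible selections:
- 1×Q2 + 3×Q6: time 13, value 135
- 1×Q7 + 3×Q6: time 12, value 133
- 3×Q6: time 9, value 120
- 1×Q2 + 1×Q7 + 2×Q6: time 13, value 108
Best: 135 marks.

135 marks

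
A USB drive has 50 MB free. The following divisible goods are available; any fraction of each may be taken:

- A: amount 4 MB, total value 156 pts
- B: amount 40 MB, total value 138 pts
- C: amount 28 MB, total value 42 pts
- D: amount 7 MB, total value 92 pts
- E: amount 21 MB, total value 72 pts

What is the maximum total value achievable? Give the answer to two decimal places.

Take in order of value per unit:
- A (156/4 per unit): all 4 → value 156, running total 156.00
- D (92/7 per unit): all 7 → value 92, running total 248.00
- B (138/40 per unit): 39 of 40 → value 39×138/40 = 134.5500, running total 382.55
Total 382.55.

382.55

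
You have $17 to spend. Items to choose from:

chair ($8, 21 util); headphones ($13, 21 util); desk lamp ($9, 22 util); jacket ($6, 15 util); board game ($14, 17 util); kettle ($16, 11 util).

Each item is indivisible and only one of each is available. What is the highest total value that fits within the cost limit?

This is a 0/1 knapsack; check combinations near the capacity.
- chair+desk lamp: cost 8+9=17, value 21+22=43
- desk lamp+jacket: cost 9+6=15, value 22+15=37
- chair+jacket: cost 8+6=14, value 21+15=36
- desk lamp: cost 9, value 22
- chair: cost 8, value 21
Best: 43 util.

43 util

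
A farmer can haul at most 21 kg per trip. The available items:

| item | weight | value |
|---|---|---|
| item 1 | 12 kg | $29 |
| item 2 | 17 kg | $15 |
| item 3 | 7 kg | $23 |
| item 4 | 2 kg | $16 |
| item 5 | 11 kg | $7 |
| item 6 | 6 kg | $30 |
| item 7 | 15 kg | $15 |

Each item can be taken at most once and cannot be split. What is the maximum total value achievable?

$75

Check high-value combinations within 21 kg:
- item 1+item 4+item 6: weight 12+2+6=20, value 29+16+30=75
- item 3+item 4+item 6: weight 7+2+6=15, value 23+16+30=69
- item 1+item 3+item 4: weight 12+7+2=21, value 29+23+16=68
- item 1+item 6: weight 12+6=18, value 29+30=59
- item 3+item 6: weight 7+6=13, value 23+30=53
Best: $75.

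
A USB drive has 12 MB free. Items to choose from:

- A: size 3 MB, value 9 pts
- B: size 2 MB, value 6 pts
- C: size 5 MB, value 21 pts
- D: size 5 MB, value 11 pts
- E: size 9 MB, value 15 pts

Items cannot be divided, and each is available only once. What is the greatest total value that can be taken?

Check high-value combinations within 12 MB:
- B+C+D: size 2+5+5=12, value 6+21+11=38
- A+B+C: size 3+2+5=10, value 9+6+21=36
- C+D: size 5+5=10, value 21+11=32
Best: 38 pts.

38 pts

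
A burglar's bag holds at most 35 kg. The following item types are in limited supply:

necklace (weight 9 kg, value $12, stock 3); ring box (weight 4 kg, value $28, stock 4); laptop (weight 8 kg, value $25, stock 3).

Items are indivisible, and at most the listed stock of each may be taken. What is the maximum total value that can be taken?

Best selections within weight 35 and stock limits:
- 4×ring box + 2×laptop: weight 32, value 162
- 1×necklace + 4×ring box + 1×laptop: weight 33, value 149
Best: $162.

$162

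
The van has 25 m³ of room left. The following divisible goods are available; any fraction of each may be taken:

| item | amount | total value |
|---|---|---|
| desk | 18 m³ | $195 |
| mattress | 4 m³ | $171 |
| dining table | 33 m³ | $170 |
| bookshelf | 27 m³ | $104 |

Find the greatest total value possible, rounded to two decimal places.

Take in order of value per unit:
- mattress (171/4 per unit): all 4 → value 171, running total 171.00
- desk (195/18 per unit): all 18 → value 195, running total 366.00
- dining table (170/33 per unit): 3 of 33 → value 3×170/33 = 15.4545, running total 381.45
Total 381.45.

381.45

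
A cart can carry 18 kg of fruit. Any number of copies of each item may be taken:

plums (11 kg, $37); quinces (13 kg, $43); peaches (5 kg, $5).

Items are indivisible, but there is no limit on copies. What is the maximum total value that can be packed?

$48

Best value-per-unit is plums at 37/11; filling with it alone gives 1×37 = 37.
Optimal mix: 1×quinces + 1×peaches → weight 18, value 48.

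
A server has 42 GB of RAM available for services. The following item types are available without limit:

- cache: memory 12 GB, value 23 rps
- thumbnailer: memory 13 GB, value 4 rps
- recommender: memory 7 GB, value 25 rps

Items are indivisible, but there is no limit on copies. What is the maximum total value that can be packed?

150 rps

Best value-per-unit is recommender at 25/7, and filling with it alone uses memory 6×7=42. No mix of the others beats 6×25 = 150.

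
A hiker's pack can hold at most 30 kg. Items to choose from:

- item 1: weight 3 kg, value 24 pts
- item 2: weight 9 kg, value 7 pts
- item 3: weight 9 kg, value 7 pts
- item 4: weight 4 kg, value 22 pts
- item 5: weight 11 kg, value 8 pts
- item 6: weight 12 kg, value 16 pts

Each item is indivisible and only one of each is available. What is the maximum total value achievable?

This is a 0/1 knapsack; check combinations near the capacity.
- item 1+item 4+item 5+item 6: weight 3+4+11+12=30, value 24+22+8+16=70
- item 1+item 2+item 4+item 6: weight 3+9+4+12=28, value 24+7+22+16=69
- item 1+item 3+item 4+item 6: weight 3+9+4+12=28, value 24+7+22+16=69
Best: 70 pts.

70 pts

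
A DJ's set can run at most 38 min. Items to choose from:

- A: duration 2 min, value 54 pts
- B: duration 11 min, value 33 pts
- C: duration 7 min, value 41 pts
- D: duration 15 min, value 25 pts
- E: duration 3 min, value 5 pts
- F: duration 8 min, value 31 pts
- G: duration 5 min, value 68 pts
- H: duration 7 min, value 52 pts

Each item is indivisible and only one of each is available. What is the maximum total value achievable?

253 pts

This is a 0/1 knapsack; check combinations near the capacity.
- A+B+C+E+G+H: duration 2+11+7+3+5+7=35, value 54+33+41+5+68+52=253
- A+C+E+F+G+H: duration 2+7+3+8+5+7=32, value 54+41+5+31+68+52=251
- A+B+C+G+H: duration 2+11+7+5+7=32, value 54+33+41+68+52=248
Best: 253 pts.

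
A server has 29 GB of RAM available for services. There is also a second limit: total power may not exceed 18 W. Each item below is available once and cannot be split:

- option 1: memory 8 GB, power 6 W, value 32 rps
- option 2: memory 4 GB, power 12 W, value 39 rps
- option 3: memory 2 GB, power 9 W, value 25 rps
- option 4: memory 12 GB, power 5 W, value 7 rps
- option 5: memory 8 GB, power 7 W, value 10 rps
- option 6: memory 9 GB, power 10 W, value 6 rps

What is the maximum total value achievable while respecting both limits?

71 rps

Feasible sets respecting both limits:
- option 1+option 2: memory 12, power 18, value 71
- option 1+option 3: memory 10, power 15, value 57
- option 1+option 4+option 5: memory 28, power 18, value 49
- option 2+option 4: memory 16, power 17, value 46
Best: 71 rps.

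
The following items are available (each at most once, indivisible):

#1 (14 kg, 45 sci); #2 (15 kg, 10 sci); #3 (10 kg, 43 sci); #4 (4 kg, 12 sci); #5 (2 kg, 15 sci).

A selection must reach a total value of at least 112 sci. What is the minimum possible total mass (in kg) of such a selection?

Subsets with value ≥ 112, sorted by total mass:
- #1+#3+#4+#5: mass 30, value 115
- #1+#2+#3+#5: mass 41, value 113
Minimum mass: 30 kg.

30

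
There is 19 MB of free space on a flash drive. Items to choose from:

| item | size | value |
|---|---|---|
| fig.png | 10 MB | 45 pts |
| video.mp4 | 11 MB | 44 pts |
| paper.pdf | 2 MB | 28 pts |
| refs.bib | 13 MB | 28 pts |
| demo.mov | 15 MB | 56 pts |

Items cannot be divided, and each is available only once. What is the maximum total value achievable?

Check high-value combinations within 19 MB:
- paper.pdf+demo.mov: size 2+15=17, value 28+56=84
- fig.png+paper.pdf: size 10+2=12, value 45+28=73
- video.mp4+paper.pdf: size 11+2=13, value 44+28=72
- paper.pdf+refs.bib: size 2+13=15, value 28+28=56
- demo.mov: size 15, value 56
Best: 84 pts.

84 pts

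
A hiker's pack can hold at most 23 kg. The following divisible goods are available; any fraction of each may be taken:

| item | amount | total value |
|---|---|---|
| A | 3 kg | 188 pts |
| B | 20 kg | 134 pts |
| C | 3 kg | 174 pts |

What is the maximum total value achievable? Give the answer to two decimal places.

475.90

Take in order of value per unit:
- A (188/3 per unit): all 3 → value 188, running total 188.00
- C (174/3 per unit): all 3 → value 174, running total 362.00
- B (134/20 per unit): 17 of 20 → value 17×134/20 = 113.9000, running total 475.90
Total 475.90.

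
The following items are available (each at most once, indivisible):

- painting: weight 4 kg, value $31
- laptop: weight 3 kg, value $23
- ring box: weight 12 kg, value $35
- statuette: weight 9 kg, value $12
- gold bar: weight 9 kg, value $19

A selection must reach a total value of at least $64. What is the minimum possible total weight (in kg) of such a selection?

Subsets with value ≥ 64, sorted by total weight:
- painting+laptop+gold bar: weight 16, value 73
- painting+ring box: weight 16, value 66
- painting+laptop+statuette: weight 16, value 66
Minimum weight: 16 kg.

16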